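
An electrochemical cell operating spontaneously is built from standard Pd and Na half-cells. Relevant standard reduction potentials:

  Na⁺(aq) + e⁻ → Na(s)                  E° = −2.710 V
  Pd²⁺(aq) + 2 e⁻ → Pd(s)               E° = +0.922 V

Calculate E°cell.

+3.632 V

The Pd²⁺/Pd couple has the higher E°, so Pd ion is reduced (cathode) and Na is oxidized (anode).
E°cell = E°(cathode) − E°(anode) = +0.922 − (−2.710) = +3.632 V.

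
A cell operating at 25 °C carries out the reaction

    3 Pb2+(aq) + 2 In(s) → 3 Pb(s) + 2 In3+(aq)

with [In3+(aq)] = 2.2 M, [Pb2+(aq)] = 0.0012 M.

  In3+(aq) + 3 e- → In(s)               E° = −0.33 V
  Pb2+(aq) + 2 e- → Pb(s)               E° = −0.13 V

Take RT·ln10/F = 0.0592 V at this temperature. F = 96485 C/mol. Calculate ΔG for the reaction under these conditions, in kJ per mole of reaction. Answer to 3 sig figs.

E°cell = −0.13 − (−0.33) = +0.20 V; the balanced reaction transfers n = 6 electrons.
The reaction quotient is [In3+(aq)]^2 / [Pb2+(aq)]^3 = 2.8×10^9; by Nernst, E = +0.20 − (0.0592/6)(9.447) = +0.1068 V.
Then ΔG = −nFE = −6 × 96485 × +0.1068 J/mol = −61.8 kJ/mol.

−61.8 kJ/mol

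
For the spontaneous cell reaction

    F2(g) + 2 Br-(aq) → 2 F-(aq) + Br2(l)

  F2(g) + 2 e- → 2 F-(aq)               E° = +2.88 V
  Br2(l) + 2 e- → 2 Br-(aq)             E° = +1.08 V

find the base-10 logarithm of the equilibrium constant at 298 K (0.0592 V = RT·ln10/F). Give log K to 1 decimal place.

The F₂/F⁻ couple is reduced (cathode); E°cell = +2.88 − (+1.08) = +1.80 V with n = 2.
At equilibrium E = 0, so log K = nE°cell / 0.0592 = (2)(+1.80) / 0.0592 = 60.8.

log K = 60.8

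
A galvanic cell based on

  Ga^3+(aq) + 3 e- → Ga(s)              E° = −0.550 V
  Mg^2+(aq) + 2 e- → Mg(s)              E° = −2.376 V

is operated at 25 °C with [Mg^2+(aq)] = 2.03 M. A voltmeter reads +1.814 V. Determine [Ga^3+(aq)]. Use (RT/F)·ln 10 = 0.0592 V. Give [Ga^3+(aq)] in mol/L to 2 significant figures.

Ga³⁺/Ga is the cathode (higher E°); E°cell = −0.550 − (−2.376) = +1.826 V with n = 6.
Since E = E° − (0.0592/n)·log Q, log Q = n(E° − E)/0.0592 = 1.216.
For 2 Ga^3+(aq) + 3 Mg(s) → 2 Ga(s) + 3 Mg^2+(aq), the reaction quotient is Q = [Mg^2+(aq)]^3 / [Ga^3+(aq)]^2.
Isolating [Ga^3+(aq)] in Q = 10^{1.216} yields log [Ga^3+(aq)] = −0.147, i.e. 0.71 M.

0.71 M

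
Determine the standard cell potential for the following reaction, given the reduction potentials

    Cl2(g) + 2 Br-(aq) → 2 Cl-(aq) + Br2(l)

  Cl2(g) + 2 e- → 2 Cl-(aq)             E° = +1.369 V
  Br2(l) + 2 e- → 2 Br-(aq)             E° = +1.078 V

In the reaction as written, Cl2(g) is reduced (cathode) and Br2(l) is produced by oxidation at the anode.
E°cell = E°(cathode) − E°(anode) = +1.369 − (+1.078) = +0.291 V.

+0.291 V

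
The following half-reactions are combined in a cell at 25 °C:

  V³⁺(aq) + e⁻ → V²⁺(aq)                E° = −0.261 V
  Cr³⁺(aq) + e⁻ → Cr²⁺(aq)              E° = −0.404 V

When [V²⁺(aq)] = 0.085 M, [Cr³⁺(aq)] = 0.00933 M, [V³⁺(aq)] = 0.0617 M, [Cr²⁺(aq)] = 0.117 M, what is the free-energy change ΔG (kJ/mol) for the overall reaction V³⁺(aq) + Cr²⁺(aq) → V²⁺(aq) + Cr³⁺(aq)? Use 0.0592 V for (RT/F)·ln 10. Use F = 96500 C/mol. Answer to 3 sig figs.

With V³⁺/V²⁺ reduced at the cathode, E°cell = −0.261 − (−0.404) = +0.143 V and n = 1.
Q = ([V²⁺(aq)]·[Cr³⁺(aq)]) / ([V³⁺(aq)]·[Cr²⁺(aq)]) = 0.11, so log Q = −0.959 and E = +0.143 − (0.0592/1)(−0.959) = +0.1998 V.
ΔG = −nFE = −(1)(96500)(+0.1998) J/mol = −19.3 kJ/mol.

−19.3 kJ/mol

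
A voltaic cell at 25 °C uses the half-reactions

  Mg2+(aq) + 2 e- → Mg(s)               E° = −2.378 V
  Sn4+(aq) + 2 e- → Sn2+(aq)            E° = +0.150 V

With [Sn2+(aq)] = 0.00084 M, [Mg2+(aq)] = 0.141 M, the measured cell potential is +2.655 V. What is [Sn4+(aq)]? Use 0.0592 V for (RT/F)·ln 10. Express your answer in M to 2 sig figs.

With Sn⁴⁺/Sn²⁺ at the cathode and Mg²⁺/Mg at the anode, E°cell = +0.150 − (−2.378) = +2.528 V (n = 2).
Since E = E° − (0.0592/n)·log Q, log Q = n(E° − E)/0.0592 = −4.291.
The balanced reaction is Sn4+(aq) + Mg(s) → Sn2+(aq) + Mg2+(aq), so Q = ([Sn2+(aq)]·[Mg2+(aq)]) / [Sn4+(aq)].
Isolating [Sn4+(aq)] in Q = 10^{−4.291} yields log [Sn4+(aq)] = 0.364, i.e. 2.3 M.

2.3 M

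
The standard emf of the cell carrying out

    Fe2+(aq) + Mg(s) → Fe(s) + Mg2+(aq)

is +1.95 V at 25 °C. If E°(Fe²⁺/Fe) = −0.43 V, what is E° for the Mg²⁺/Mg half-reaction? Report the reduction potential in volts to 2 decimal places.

−2.38 V

In the reaction as written the Fe²⁺/Fe couple is reduced (cathode) and Mg²⁺/Mg is oxidized (anode), so E°cell = E°(Fe²⁺/Fe) − E°(Mg²⁺/Mg).
E°(Mg²⁺/Mg) = E°(cathode) − E°cell = −0.43 − (+1.95) = −2.38 V.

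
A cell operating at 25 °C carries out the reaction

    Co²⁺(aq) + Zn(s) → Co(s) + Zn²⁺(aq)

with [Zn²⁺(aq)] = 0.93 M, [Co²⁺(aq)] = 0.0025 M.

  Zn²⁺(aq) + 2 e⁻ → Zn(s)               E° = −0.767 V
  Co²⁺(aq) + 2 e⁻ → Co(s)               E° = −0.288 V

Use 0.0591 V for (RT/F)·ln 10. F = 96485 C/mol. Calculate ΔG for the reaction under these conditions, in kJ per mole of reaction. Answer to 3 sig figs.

−77.8 kJ/mol

The standard cell potential is −0.288 − (−0.767) = +0.479 V, with n = 2 electrons in the balanced equation.
The reaction quotient is [Zn²⁺(aq)] / [Co²⁺(aq)] = 372; by Nernst, E = +0.479 − (0.0591/2)(2.571) = +0.4030 V.
Finally ΔG = −nFE = −(2)(96485 C/mol)(+0.4030 V) = −77.8 kJ/mol.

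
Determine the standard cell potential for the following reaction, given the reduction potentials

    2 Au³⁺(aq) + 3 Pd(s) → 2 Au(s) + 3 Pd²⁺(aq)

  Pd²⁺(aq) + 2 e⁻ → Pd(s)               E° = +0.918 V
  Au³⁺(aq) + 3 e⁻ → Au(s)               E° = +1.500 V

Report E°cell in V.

In the reaction as written, Au³⁺(aq) is reduced (cathode) and Pd²⁺(aq) is produced by oxidation at the anode.
E°cell = E°(cathode) − E°(anode) = +1.500 − (+0.918) = +0.582 V.

+0.582 V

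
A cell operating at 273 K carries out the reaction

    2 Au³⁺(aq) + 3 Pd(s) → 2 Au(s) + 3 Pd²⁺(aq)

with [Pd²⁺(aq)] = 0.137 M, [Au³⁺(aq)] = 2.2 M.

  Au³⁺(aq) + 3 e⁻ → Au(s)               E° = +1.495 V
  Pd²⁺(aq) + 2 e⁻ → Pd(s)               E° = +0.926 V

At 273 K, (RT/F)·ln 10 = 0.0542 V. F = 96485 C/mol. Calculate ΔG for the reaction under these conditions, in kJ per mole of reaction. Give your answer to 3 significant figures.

−347 kJ/mol

With Au³⁺/Au reduced at the cathode, E°cell = +1.495 − (+0.926) = +0.569 V and n = 6.
Q = [Pd²⁺(aq)]^3 / [Au³⁺(aq)]^2 = 0.000531, so log Q = −3.275 and E = +0.569 − (0.0542/6)(−3.275) = +0.5986 V.
ΔG = −nFE = −(6)(96485)(+0.5986) J/mol = −347 kJ/mol.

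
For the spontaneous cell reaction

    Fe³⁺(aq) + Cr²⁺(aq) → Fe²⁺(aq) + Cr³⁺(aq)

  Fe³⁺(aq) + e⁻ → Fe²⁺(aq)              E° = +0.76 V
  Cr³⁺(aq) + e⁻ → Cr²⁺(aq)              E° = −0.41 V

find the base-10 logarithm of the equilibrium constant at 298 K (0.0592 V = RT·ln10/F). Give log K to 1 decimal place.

The Fe³⁺/Fe²⁺ couple is reduced (cathode); E°cell = +0.76 − (−0.41) = +1.17 V with n = 1.
At equilibrium E = 0, so log K = nE°cell / 0.0592 = (1)(+1.17) / 0.0592 = 19.8.

log K = 19.8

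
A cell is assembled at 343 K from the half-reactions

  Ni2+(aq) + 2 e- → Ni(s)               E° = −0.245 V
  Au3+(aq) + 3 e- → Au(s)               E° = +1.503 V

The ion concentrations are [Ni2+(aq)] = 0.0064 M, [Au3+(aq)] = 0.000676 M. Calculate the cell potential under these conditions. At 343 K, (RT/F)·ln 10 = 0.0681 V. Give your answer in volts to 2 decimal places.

Au³⁺/Au is reduced (cathode, E° = +1.503 V) and Ni²⁺/Ni is oxidized (anode).
The standard potential is +1.503 − (−0.245) = +1.748 V and the balanced reaction transfers n = 6 electrons.
The balanced reaction is 2 Au3+(aq) + 3 Ni(s) → 2 Au(s) + 3 Ni2+(aq), so Q = [Ni2+(aq)]^3 / [Au3+(aq)]^2 = 0.574 and log Q = −0.241.
E = E° − (0.0681/n)·log Q = +1.748 − (0.0681/6)(−0.241) = +1.75 V.

+1.75 V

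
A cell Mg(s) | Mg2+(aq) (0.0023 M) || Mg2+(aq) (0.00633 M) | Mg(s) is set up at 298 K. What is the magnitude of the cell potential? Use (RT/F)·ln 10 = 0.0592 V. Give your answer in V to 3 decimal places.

For a concentration cell E°cell = 0, since both electrodes use the same couple.
The compartment with the higher Mg2+(aq) concentration (0.00633 M) acts as the cathode; ions are reduced there and produced at the dilute (0.0023 M) anode.
With n = 2, Ecell = −(0.0592/2)·log([dilute]/[conc]) = −(0.0592/2)·log(0.0023/0.00633) = +0.013 V.

0.013 V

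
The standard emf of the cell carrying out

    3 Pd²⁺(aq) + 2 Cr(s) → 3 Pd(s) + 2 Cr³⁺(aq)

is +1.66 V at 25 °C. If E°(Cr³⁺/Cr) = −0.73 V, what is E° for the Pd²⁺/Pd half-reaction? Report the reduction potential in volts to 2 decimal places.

+0.93 V

In the reaction as written the Pd²⁺/Pd couple is reduced (cathode) and Cr³⁺/Cr is oxidized (anode), so E°cell = E°(Pd²⁺/Pd) − E°(Cr³⁺/Cr).
E°(Pd²⁺/Pd) = E°cell + E°(anode) = +1.66 + (−0.73) = +0.93 V.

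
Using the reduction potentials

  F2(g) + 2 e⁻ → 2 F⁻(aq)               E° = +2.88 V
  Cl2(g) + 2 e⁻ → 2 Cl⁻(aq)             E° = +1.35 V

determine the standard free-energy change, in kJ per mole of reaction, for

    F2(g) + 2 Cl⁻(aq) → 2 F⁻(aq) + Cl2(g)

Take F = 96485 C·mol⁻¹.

−295 kJ/mol

In the reaction as written F2(g) is reduced, so the F₂/F⁻ couple is the cathode and Cl₂/Cl⁻ is the anode.
E°cell = +2.88 − (+1.35) = +1.53 V; balancing electrons gives n = 2.
ΔG° = −nFE°cell = −(2)(96485)(+1.53) J/mol = −295 kJ/mol.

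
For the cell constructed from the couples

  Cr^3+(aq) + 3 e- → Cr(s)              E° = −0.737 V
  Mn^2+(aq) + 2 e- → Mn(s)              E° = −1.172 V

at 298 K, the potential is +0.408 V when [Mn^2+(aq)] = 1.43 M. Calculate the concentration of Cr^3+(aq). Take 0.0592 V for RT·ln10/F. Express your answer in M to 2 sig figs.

With Cr³⁺/Cr at the cathode and Mn²⁺/Mn at the anode, E°cell = −0.737 − (−1.172) = +0.435 V (n = 6).
Since E = E° − (0.0592/n)·log Q, log Q = n(E° − E)/0.0592 = 2.736.
The balanced reaction is 2 Cr^3+(aq) + 3 Mn(s) → 2 Cr(s) + 3 Mn^2+(aq), so Q = [Mn^2+(aq)]^3 / [Cr^3+(aq)]^2.
Isolating [Cr^3+(aq)] in Q = 10^{2.736} yields log [Cr^3+(aq)] = −1.135, i.e. 0.073 M.

0.073 M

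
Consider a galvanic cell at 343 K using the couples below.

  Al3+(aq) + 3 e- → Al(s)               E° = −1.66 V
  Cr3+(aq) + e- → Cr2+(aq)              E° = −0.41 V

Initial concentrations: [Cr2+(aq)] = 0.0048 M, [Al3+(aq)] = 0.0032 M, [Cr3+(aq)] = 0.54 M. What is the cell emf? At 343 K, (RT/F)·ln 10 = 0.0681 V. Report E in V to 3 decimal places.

+1.446 V

Since E°(Cr³⁺/Cr²⁺) > E°(Al³⁺/Al), Cr³⁺/Cr²⁺ serves as the cathode.
E°cell = −0.41 − (−1.66) = +1.25 V, with n = 3 electrons transferred.
For the overall reaction 3 Cr3+(aq) + Al(s) → 3 Cr2+(aq) + Al3+(aq), Q = ([Cr2+(aq)]^3·[Al3+(aq)]) / [Cr3+(aq)]^3 = 2.25×10^−9, giving log Q = −8.648.
Applying E = E° − (RT ln10/nF)·log Q gives +1.25 − (0.0681/3)(−8.648) = +1.446 V.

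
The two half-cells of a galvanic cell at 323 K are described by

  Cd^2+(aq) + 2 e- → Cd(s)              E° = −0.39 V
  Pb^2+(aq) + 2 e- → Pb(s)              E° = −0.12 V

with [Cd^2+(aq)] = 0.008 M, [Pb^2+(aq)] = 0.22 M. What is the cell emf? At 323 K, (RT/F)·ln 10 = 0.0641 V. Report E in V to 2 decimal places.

+0.32 V

Pb²⁺/Pb is reduced (cathode, E° = −0.12 V) and Cd²⁺/Cd is oxidized (anode).
The standard potential is −0.12 − (−0.39) = +0.27 V and the balanced reaction transfers n = 2 electrons.
The balanced reaction is Pb^2+(aq) + Cd(s) → Pb(s) + Cd^2+(aq), so Q = [Cd^2+(aq)] / [Pb^2+(aq)] = 0.0364 and log Q = −1.439.
By the Nernst equation, E = +0.27 − (0.0641/2)·(−1.439) = +0.32 V.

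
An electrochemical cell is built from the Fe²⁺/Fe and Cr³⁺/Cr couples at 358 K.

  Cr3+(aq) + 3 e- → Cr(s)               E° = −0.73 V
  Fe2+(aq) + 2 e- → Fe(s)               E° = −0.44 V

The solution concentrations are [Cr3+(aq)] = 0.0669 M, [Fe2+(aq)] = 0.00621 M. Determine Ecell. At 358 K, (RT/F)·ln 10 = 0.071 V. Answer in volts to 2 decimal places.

The Fe²⁺/Fe couple has the more positive E°, so it is the cathode; Cr³⁺/Cr is the anode.
The standard potential is −0.44 − (−0.73) = +0.29 V and the balanced reaction transfers n = 6 electrons.
The balanced reaction is 3 Fe2+(aq) + 2 Cr(s) → 3 Fe(s) + 2 Cr3+(aq), so Q = [Cr3+(aq)]^2 / [Fe2+(aq)]^3 = 1.87×10^4 and log Q = 4.272.
Applying E = E° − (RT ln10/nF)·log Q gives +0.29 − (0.071/6)(4.272) = +0.24 V.

+0.24 V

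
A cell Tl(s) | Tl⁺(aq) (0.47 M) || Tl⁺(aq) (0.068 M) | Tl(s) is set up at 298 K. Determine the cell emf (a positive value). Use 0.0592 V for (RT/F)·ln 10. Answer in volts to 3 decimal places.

For a concentration cell E°cell = 0, since both electrodes use the same couple.
The compartment with the higher Tl⁺(aq) concentration (0.47 M) acts as the cathode; ions are reduced there and produced at the dilute (0.068 M) anode.
With n = 1, Ecell = −(0.0592/1)·log([dilute]/[conc]) = −(0.0592/1)·log(0.068/0.47) = +0.050 V.

0.050 V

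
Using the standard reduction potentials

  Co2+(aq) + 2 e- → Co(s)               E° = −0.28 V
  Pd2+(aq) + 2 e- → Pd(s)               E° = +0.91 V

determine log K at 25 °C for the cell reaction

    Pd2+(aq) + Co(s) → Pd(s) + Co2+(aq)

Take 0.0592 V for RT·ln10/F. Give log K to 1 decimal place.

log K = 40.2

The Pd²⁺/Pd couple is reduced (cathode); E°cell = +0.91 − (−0.28) = +1.19 V with n = 2.
At equilibrium E = 0, so log K = nE°cell / 0.0592 = (2)(+1.19) / 0.0592 = 40.2.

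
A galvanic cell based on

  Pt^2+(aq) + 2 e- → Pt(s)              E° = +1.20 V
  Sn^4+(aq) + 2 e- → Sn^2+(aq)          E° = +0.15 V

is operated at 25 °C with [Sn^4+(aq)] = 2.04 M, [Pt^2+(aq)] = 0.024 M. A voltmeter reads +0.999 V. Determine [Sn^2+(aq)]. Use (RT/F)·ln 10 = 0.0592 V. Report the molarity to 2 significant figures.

Pt²⁺/Pt is the cathode (higher E°); E°cell = +1.20 − (+0.15) = +1.05 V with n = 2.
Rearranging E = E° − (0.0592/n)·log Q gives log Q = 2(+1.05 − (+0.999))/0.0592 = 1.723.
Balancing electrons gives Pt^2+(aq) + Sn^2+(aq) → Pt(s) + Sn^4+(aq); thus Q = [Sn^4+(aq)] / ([Pt^2+(aq)]·[Sn^2+(aq)]).
Solving for the unknown gives log [Sn^2+(aq)] = 0.206, so [Sn^2+(aq)] ≈ 1.6 M.

1.6 M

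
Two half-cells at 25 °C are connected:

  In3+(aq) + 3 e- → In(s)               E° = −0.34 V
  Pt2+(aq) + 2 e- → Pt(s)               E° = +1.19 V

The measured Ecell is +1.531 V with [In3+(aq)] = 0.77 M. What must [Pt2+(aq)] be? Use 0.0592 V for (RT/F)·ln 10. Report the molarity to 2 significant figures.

0.91 M

With Pt²⁺/Pt at the cathode and In³⁺/In at the anode, E°cell = +1.19 − (−0.34) = +1.53 V (n = 6).
From the Nernst equation, log Q = n(E° − E)/0.0592 = 6·(+1.53 − (+1.531))/0.0592 = −0.101.
For 3 Pt2+(aq) + 2 In(s) → 3 Pt(s) + 2 In3+(aq), the reaction quotient is Q = [In3+(aq)]^2 / [Pt2+(aq)]^3.
Substituting the known concentrations and solving, log [Pt2+(aq)] = −0.042 and [Pt2+(aq)] = 0.91 M.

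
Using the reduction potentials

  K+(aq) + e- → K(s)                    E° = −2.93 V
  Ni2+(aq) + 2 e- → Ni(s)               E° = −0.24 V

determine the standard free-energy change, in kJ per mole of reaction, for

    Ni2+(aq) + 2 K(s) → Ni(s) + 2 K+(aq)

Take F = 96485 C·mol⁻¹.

In the reaction as written Ni2+(aq) is reduced, so the Ni²⁺/Ni couple is the cathode and K⁺/K is the anode.
E°cell = −0.24 − (−2.93) = +2.69 V; balancing electrons gives n = 2.
ΔG° = −nFE°cell = −(2)(96485)(+2.69) J/mol = −519 kJ/mol.

−519 kJ/mol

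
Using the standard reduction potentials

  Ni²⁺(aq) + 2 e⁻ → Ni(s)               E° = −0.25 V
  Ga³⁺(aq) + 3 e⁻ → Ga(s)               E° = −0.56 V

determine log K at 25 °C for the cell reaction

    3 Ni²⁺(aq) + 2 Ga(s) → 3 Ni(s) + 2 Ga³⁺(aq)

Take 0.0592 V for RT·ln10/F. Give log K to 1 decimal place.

log K = 31.4

The Ni²⁺/Ni couple is reduced (cathode); E°cell = −0.25 − (−0.56) = +0.31 V with n = 6.
At equilibrium E = 0, so log K = nE°cell / 0.0592 = (6)(+0.31) / 0.0592 = 31.4.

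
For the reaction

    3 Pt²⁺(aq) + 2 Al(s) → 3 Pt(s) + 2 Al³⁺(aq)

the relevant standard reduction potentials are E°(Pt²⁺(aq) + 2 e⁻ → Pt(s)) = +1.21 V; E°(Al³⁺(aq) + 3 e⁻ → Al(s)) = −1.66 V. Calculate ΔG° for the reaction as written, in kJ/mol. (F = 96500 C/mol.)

In the reaction as written Pt²⁺(aq) is reduced, so the Pt²⁺/Pt couple is the cathode and Al³⁺/Al is the anode.
E°cell = +1.21 − (−1.66) = +2.87 V; balancing electrons gives n = 6.
ΔG° = −nFE°cell = −(6)(96500)(+2.87) J/mol = −1662 kJ/mol.

−1662 kJ/mol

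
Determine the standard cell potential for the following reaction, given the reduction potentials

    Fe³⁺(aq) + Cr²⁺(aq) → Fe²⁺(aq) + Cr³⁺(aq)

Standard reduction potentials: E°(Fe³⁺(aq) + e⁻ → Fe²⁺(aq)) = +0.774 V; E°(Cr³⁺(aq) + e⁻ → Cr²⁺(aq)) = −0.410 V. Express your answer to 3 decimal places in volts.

+1.184 V

In the reaction as written, Fe³⁺(aq) is reduced (cathode) and Cr³⁺(aq) is produced by oxidation at the anode.
E°cell = E°(cathode) − E°(anode) = +0.774 − (−0.410) = +1.184 V.
The positive value indicates the reaction is spontaneous as written.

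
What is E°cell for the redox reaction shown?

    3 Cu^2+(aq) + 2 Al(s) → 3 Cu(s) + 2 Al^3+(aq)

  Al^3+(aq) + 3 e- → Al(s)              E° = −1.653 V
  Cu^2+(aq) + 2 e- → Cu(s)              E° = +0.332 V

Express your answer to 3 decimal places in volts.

Cu^2+(aq) gains electrons, so the Cu²⁺/Cu couple is the cathode; the Al³⁺/Al couple is the anode.
E°cell = E°(cathode) − E°(anode) = +0.332 − (−1.653) = +1.985 V.

+1.985 V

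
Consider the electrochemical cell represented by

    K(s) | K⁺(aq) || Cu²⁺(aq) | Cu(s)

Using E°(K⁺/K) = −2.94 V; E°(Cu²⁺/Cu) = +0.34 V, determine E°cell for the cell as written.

By convention the left-hand electrode in cell notation is the anode (oxidation) and the right-hand electrode is the cathode (reduction).
E°cell = E°(right) − E°(left) = +0.34 − (−2.94) = +3.28 V.

+3.28 V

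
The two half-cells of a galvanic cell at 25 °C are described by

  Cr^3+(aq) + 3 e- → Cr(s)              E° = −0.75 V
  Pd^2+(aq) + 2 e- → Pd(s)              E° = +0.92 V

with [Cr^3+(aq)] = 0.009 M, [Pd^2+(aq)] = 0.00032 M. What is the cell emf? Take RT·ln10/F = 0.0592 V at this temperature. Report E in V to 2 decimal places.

+1.61 V

Pd²⁺/Pd is reduced (cathode, E° = +0.92 V) and Cr³⁺/Cr is oxidized (anode).
E°cell = +0.92 − (−0.75) = +1.67 V, with n = 6 electrons transferred.
The balanced reaction is 3 Pd^2+(aq) + 2 Cr(s) → 3 Pd(s) + 2 Cr^3+(aq), so Q = [Cr^3+(aq)]^2 / [Pd^2+(aq)]^3 = 2.47×10^6 and log Q = 6.393.
By the Nernst equation, E = +1.67 − (0.0592/6)·(6.393) = +1.61 V.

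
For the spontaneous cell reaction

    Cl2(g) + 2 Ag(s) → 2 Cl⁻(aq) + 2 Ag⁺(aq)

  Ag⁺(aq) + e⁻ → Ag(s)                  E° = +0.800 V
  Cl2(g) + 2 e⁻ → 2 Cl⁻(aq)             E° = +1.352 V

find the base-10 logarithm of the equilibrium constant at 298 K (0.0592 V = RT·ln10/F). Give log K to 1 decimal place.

log K = 18.6

The Cl₂/Cl⁻ couple is reduced (cathode); E°cell = +1.352 − (+0.800) = +0.552 V with n = 2.
At equilibrium E = 0, so log K = nE°cell / 0.0592 = (2)(+0.552) / 0.0592 = 18.6.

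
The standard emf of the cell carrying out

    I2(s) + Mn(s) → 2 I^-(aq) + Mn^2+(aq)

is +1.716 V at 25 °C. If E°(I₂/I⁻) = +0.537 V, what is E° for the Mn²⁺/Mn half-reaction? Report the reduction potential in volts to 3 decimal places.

In the reaction as written the I₂/I⁻ couple is reduced (cathode) and Mn²⁺/Mn is oxidized (anode), so E°cell = E°(I₂/I⁻) − E°(Mn²⁺/Mn).
E°(Mn²⁺/Mn) = E°(cathode) − E°cell = +0.537 − (+1.716) = −1.179 V.

−1.179 V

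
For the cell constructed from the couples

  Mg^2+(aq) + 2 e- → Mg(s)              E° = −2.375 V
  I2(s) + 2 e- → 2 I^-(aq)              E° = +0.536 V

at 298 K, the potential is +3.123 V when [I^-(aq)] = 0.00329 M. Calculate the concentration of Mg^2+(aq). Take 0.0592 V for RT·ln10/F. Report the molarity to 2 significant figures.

0.0064 M

The I₂/I⁻ couple has the larger reduction potential, so it is the cathode: E°cell = +0.536 − (−2.375) = +2.911 V and n = 2.
Rearranging E = E° − (0.0592/n)·log Q gives log Q = 2(+2.911 − (+3.123))/0.0592 = −7.162.
Balancing electrons gives I2(s) + Mg(s) → 2 I^-(aq) + Mg^2+(aq); thus Q = [I^-(aq)]^2·[Mg^2+(aq)].
Substituting the known concentrations and solving, log [Mg^2+(aq)] = −2.196 and [Mg^2+(aq)] = 0.0064 M.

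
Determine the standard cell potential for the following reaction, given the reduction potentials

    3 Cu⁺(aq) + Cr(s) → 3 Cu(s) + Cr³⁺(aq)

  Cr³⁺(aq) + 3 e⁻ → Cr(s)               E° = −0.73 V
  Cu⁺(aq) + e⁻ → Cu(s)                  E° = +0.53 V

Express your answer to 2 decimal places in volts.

+1.26 V

In the reaction as written, Cu⁺(aq) is reduced (cathode) and Cr³⁺(aq) is produced by oxidation at the anode.
E°cell = E°(cathode) − E°(anode) = +0.53 − (−0.73) = +1.26 V.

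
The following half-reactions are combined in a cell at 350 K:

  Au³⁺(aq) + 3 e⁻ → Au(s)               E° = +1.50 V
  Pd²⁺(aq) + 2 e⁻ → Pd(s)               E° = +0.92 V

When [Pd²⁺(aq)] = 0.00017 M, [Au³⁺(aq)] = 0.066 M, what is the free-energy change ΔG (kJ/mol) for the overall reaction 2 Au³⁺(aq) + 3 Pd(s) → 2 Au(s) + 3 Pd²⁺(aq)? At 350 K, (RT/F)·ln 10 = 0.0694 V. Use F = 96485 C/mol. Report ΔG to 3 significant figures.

With Au³⁺/Au reduced at the cathode, E°cell = +1.50 − (+0.92) = +0.58 V and n = 6.
The reaction quotient is [Pd²⁺(aq)]^3 / [Au³⁺(aq)]^2 = 1.13×10^−9; by Nernst, E = +0.58 − (0.0694/6)(−8.948) = +0.6835 V.
ΔG = −nFE = −(6)(96485)(+0.6835) J/mol = −396 kJ/mol.

−396 kJ/mol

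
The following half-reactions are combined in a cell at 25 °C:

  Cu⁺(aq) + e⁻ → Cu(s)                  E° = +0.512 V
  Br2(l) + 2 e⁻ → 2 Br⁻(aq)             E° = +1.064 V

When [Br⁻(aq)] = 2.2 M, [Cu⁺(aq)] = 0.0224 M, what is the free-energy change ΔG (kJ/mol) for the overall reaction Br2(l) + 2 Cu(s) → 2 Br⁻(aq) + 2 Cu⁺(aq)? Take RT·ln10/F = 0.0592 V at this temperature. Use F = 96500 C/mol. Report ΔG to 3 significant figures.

−121 kJ/mol

E°cell = +1.064 − (+0.512) = +0.552 V; the balanced reaction transfers n = 2 electrons.
Q = [Br⁻(aq)]^2·[Cu⁺(aq)]^2 = 0.00243, so log Q = −2.615 and E = +0.552 − (0.0592/2)(−2.615) = +0.6294 V.
Finally ΔG = −nFE = −(2)(96500 C/mol)(+0.6294 V) = −121 kJ/mol.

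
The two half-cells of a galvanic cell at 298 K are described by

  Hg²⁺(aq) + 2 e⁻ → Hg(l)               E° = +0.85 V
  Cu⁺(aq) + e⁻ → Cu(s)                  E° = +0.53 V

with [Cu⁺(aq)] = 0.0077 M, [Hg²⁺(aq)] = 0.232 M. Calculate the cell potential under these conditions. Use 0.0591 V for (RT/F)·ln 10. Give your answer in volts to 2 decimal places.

Since E°(Hg²⁺/Hg) > E°(Cu⁺/Cu), Hg²⁺/Hg serves as the cathode.
E°cell = E°cat − E°an = +0.85 − (+0.53) = +0.32 V; n = 2.
Balancing gives Hg²⁺(aq) + 2 Cu(s) → Hg(l) + 2 Cu⁺(aq); hence Q = [Cu⁺(aq)]^2 / [Hg²⁺(aq)] = 0.000256 (log Q = −3.593).
E = E° − (0.0591/n)·log Q = +0.32 − (0.0591/2)(−3.593) = +0.43 V.

+0.43 V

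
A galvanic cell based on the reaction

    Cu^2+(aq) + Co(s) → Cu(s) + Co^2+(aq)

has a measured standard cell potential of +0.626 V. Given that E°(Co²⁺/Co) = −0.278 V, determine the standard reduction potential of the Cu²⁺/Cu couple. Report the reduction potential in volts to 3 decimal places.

+0.348 V

In the reaction as written the Cu²⁺/Cu couple is reduced (cathode) and Co²⁺/Co is oxidized (anode), so E°cell = E°(Cu²⁺/Cu) − E°(Co²⁺/Co).
E°(Cu²⁺/Cu) = E°cell + E°(anode) = +0.626 + (−0.278) = +0.348 V.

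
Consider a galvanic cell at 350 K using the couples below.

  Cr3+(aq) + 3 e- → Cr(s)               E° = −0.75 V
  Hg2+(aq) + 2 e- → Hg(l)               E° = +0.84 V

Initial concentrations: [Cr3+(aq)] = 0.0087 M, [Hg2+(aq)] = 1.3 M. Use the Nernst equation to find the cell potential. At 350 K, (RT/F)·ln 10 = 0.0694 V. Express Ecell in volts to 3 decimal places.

The Hg²⁺/Hg couple has the more positive E°, so it is the cathode; Cr³⁺/Cr is the anode.
E°cell = +0.84 − (−0.75) = +1.59 V, with n = 6 electrons transferred.
The balanced reaction is 3 Hg2+(aq) + 2 Cr(s) → 3 Hg(l) + 2 Cr3+(aq), so Q = [Cr3+(aq)]^2 / [Hg2+(aq)]^3 = 3.45×10^−5 and log Q = −4.463.
Applying E = E° − (RT ln10/nF)·log Q gives +1.59 − (0.0694/6)(−4.463) = +1.642 V.

+1.642 V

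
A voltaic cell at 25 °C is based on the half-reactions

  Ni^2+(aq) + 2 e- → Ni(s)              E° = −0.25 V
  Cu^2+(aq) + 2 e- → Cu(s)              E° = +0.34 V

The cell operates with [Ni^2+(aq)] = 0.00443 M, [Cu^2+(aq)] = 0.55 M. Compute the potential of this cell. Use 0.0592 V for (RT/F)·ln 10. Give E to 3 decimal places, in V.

+0.652 V

Since E°(Cu²⁺/Cu) > E°(Ni²⁺/Ni), Cu²⁺/Cu serves as the cathode.
E°cell = +0.34 − (−0.25) = +0.59 V, with n = 2 electrons transferred.
Balancing gives Cu^2+(aq) + Ni(s) → Cu(s) + Ni^2+(aq); hence Q = [Ni^2+(aq)] / [Cu^2+(aq)] = 0.00805 (log Q = −2.094).
By the Nernst equation, E = +0.59 − (0.0592/2)·(−2.094) = +0.652 V.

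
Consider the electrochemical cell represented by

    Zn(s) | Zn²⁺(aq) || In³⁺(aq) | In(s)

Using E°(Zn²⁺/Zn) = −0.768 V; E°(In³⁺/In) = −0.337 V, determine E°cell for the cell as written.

+0.431 V

By convention the left-hand electrode in cell notation is the anode (oxidation) and the right-hand electrode is the cathode (reduction).
E°cell = E°(right) − E°(left) = −0.337 − (−0.768) = +0.431 V.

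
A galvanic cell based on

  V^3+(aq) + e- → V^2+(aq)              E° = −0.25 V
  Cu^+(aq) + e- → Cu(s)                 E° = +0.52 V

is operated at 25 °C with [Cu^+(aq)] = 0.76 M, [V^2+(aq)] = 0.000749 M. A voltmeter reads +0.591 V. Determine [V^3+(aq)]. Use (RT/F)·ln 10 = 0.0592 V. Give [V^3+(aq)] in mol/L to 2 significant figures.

With Cu⁺/Cu at the cathode and V³⁺/V²⁺ at the anode, E°cell = +0.52 − (−0.25) = +0.77 V (n = 1).
Rearranging E = E° − (0.0592/n)·log Q gives log Q = 1(+0.77 − (+0.591))/0.0592 = 3.024.
For Cu^+(aq) + V^2+(aq) → Cu(s) + V^3+(aq), the reaction quotient is Q = [V^3+(aq)] / ([Cu^+(aq)]·[V^2+(aq)]).
Isolating [V^3+(aq)] in Q = 10^{3.024} yields log [V^3+(aq)] = −0.221, i.e. 0.60 M.

0.60 M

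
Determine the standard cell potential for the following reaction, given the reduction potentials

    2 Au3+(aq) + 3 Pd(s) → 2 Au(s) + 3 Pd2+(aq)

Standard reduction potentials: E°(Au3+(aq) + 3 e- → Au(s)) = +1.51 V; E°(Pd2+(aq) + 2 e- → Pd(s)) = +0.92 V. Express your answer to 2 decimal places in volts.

In the reaction as written, Au3+(aq) is reduced (cathode) and Pd2+(aq) is produced by oxidation at the anode.
E°cell = E°(cathode) − E°(anode) = +1.51 − (+0.92) = +0.59 V.

+0.59 V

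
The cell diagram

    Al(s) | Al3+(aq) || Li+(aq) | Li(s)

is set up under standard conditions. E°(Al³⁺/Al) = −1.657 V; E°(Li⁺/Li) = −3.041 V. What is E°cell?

By convention the left-hand electrode in cell notation is the anode (oxidation) and the right-hand electrode is the cathode (reduction).
E°cell = E°(right) − E°(left) = −3.041 − (−1.657) = −1.384 V.
The negative sign shows that, as written, the cell would require an external voltage to drive the reaction.

−1.384 V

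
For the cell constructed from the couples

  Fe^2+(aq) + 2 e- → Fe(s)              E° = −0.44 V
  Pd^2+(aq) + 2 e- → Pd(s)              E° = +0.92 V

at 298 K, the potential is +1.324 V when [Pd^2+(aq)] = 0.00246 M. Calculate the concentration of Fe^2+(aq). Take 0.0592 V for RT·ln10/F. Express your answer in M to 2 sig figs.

0.040 M

With Pd²⁺/Pd at the cathode and Fe²⁺/Fe at the anode, E°cell = +0.92 − (−0.44) = +1.36 V (n = 2).
Since E = E° − (0.0592/n)·log Q, log Q = n(E° − E)/0.0592 = 1.216.
Balancing electrons gives Pd^2+(aq) + Fe(s) → Pd(s) + Fe^2+(aq); thus Q = [Fe^2+(aq)] / [Pd^2+(aq)].
Substituting the known concentrations and solving, log [Fe^2+(aq)] = −1.393 and [Fe^2+(aq)] = 0.040 M.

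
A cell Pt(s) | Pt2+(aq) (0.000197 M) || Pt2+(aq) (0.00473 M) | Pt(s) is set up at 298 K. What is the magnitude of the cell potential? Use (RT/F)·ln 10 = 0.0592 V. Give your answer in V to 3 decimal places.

For a concentration cell E°cell = 0, since both electrodes use the same couple.
The compartment with the higher Pt2+(aq) concentration (0.00473 M) acts as the cathode; ions are reduced there and produced at the dilute (0.000197 M) anode.
With n = 2, Ecell = −(0.0592/2)·log([dilute]/[conc]) = −(0.0592/2)·log(0.000197/0.00473) = +0.041 V.

0.041 V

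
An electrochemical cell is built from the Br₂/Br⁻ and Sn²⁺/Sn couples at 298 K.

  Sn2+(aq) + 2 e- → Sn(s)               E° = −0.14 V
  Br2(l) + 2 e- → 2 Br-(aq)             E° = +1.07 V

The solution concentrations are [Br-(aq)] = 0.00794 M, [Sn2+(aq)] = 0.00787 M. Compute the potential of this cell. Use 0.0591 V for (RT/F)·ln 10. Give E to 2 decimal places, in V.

Since E°(Br₂/Br⁻) > E°(Sn²⁺/Sn), Br₂/Br⁻ serves as the cathode.
The standard potential is +1.07 − (−0.14) = +1.21 V and the balanced reaction transfers n = 2 electrons.
For the overall reaction Br2(l) + Sn(s) → 2 Br-(aq) + Sn2+(aq), Q = [Br-(aq)]^2·[Sn2+(aq)] = 4.96×10^−7, giving log Q = −6.304.
By the Nernst equation, E = +1.21 − (0.0591/2)·(−6.304) = +1.40 V.

+1.40 V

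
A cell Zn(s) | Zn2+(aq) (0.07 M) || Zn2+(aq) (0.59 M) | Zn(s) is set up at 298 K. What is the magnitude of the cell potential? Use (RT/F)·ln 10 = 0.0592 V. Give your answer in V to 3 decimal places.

0.027 V

For a concentration cell E°cell = 0, since both electrodes use the same couple.
The compartment with the higher Zn2+(aq) concentration (0.59 M) acts as the cathode; ions are reduced there and produced at the dilute (0.07 M) anode.
With n = 2, Ecell = −(0.0592/2)·log([dilute]/[conc]) = −(0.0592/2)·log(0.07/0.59) = +0.027 V.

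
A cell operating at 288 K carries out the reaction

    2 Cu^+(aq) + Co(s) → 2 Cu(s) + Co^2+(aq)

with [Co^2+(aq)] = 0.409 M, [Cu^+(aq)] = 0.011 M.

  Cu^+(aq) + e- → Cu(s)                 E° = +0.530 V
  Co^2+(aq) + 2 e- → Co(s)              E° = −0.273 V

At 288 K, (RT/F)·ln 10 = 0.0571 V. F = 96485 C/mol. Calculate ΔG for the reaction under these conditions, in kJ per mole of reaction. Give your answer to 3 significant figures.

−136 kJ/mol

The standard cell potential is +0.530 − (−0.273) = +0.803 V, with n = 2 electrons in the balanced equation.
The reaction quotient is [Co^2+(aq)] / [Cu^+(aq)]^2 = 3.38×10^3; by Nernst, E = +0.803 − (0.0571/2)(3.529) = +0.7022 V.
Finally ΔG = −nFE = −(2)(96485 C/mol)(+0.7022 V) = −136 kJ/mol.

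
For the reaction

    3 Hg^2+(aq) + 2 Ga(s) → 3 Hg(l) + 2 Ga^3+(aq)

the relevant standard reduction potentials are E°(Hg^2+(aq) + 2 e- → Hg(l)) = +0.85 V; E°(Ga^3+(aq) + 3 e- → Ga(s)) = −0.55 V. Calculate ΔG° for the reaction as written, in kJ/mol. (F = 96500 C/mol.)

In the reaction as written Hg^2+(aq) is reduced, so the Hg²⁺/Hg couple is the cathode and Ga³⁺/Ga is the anode.
E°cell = +0.85 − (−0.55) = +1.40 V; balancing electrons gives n = 6.
ΔG° = −nFE°cell = −(6)(96500)(+1.40) J/mol = −811 kJ/mol.

−811 kJ/mol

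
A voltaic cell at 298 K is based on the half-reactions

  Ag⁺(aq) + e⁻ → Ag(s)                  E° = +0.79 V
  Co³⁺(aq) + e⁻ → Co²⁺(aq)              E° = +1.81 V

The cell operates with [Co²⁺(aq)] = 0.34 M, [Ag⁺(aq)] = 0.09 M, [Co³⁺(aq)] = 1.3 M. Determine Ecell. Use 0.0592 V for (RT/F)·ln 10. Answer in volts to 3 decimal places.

+1.116 V

The Co³⁺/Co²⁺ couple has the more positive E°, so it is the cathode; Ag⁺/Ag is the anode.
The standard potential is +1.81 − (+0.79) = +1.02 V and the balanced reaction transfers n = 1 electron.
For the overall reaction Co³⁺(aq) + Ag(s) → Co²⁺(aq) + Ag⁺(aq), Q = ([Co²⁺(aq)]·[Ag⁺(aq)]) / [Co³⁺(aq)] = 0.0235, giving log Q = −1.628.
By the Nernst equation, E = +1.02 − (0.0592/1)·(−1.628) = +1.116 V.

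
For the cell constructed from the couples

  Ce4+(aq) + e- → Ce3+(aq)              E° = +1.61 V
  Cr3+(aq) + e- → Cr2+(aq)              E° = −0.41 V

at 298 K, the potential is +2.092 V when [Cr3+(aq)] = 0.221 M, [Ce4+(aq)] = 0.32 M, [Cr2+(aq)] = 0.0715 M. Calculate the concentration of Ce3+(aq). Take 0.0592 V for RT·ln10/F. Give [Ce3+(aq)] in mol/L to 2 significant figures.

The Ce⁴⁺/Ce³⁺ couple has the larger reduction potential, so it is the cathode: E°cell = +1.61 − (−0.41) = +2.02 V and n = 1.
From the Nernst equation, log Q = n(E° − E)/0.0592 = 1·(+2.02 − (+2.092))/0.0592 = −1.216.
The balanced reaction is Ce4+(aq) + Cr2+(aq) → Ce3+(aq) + Cr3+(aq), so Q = ([Ce3+(aq)]·[Cr3+(aq)]) / ([Ce4+(aq)]·[Cr2+(aq)]).
Isolating [Ce3+(aq)] in Q = 10^{−1.216} yields log [Ce3+(aq)] = −2.201, i.e. 0.0063 M.

0.0063 M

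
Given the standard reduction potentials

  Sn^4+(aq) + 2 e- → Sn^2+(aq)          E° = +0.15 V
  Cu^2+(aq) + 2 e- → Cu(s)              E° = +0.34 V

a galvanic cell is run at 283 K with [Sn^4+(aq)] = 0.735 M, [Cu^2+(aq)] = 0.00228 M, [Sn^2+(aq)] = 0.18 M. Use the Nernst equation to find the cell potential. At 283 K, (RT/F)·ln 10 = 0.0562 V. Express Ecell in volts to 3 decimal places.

The Cu²⁺/Cu couple has the more positive E°, so it is the cathode; Sn⁴⁺/Sn²⁺ is the anode.
E°cell = +0.34 − (+0.15) = +0.19 V, with n = 2 electrons transferred.
Balancing gives Cu^2+(aq) + Sn^2+(aq) → Cu(s) + Sn^4+(aq); hence Q = [Sn^4+(aq)] / ([Cu^2+(aq)]·[Sn^2+(aq)]) = 1.79×10^3 (log Q = 3.253).
E = E° − (0.0562/n)·log Q = +0.19 − (0.0562/2)(3.253) = +0.099 V.

+0.099 V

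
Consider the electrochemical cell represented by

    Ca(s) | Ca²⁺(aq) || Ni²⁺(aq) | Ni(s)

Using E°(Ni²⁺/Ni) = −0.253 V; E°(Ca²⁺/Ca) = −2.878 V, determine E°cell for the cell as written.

+2.625 V

By convention the left-hand electrode in cell notation is the anode (oxidation) and the right-hand electrode is the cathode (reduction).
E°cell = E°(right) − E°(left) = −0.253 − (−2.878) = +2.625 V.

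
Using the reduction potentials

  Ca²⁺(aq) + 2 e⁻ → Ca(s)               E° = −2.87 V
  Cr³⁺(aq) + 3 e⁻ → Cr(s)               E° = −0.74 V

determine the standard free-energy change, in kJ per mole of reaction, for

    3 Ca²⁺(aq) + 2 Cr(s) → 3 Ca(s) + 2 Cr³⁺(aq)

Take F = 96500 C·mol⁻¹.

+1233 kJ/mol

In the reaction as written Ca²⁺(aq) is reduced, so the Ca²⁺/Ca couple is the cathode and Cr³⁺/Cr is the anode.
E°cell = −2.87 − (−0.74) = −2.13 V; balancing electrons gives n = 6.
ΔG° = −nFE°cell = −(6)(96500)(−2.13) J/mol = +1233 kJ/mol.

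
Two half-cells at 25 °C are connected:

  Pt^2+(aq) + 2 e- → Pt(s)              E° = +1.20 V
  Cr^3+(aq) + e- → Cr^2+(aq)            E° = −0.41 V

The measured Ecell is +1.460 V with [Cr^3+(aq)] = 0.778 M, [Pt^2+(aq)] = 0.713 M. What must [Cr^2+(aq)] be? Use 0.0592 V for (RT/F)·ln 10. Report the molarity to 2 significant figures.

With Pt²⁺/Pt at the cathode and Cr³⁺/Cr²⁺ at the anode, E°cell = +1.20 − (−0.41) = +1.61 V (n = 2).
Since E = E° − (0.0592/n)·log Q, log Q = n(E° − E)/0.0592 = 5.068.
The balanced reaction is Pt^2+(aq) + 2 Cr^2+(aq) → Pt(s) + 2 Cr^3+(aq), so Q = [Cr^3+(aq)]^2 / ([Pt^2+(aq)]·[Cr^2+(aq)]^2).
Isolating [Cr^2+(aq)] in Q = 10^{5.068} yields log [Cr^2+(aq)] = −2.570, i.e. 0.0027 M.

0.0027 M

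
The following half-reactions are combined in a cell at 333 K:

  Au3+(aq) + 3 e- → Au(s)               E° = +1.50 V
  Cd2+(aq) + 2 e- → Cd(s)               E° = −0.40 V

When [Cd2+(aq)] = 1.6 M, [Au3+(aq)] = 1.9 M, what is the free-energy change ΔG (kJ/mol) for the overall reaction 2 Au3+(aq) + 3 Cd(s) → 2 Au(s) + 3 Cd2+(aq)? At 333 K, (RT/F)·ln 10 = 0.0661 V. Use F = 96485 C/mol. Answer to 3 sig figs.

−1100 kJ/mol

With Au³⁺/Au reduced at the cathode, E°cell = +1.50 − (−0.40) = +1.90 V and n = 6.
Here Q = [Cd2+(aq)]^3 / [Au3+(aq)]^2 = 1.13 (log Q = 0.055), giving E = +1.90 − (0.0661/6)·(0.055) = +1.8994 V.
Finally ΔG = −nFE = −(6)(96485 C/mol)(+1.8994 V) = −1100 kJ/mol.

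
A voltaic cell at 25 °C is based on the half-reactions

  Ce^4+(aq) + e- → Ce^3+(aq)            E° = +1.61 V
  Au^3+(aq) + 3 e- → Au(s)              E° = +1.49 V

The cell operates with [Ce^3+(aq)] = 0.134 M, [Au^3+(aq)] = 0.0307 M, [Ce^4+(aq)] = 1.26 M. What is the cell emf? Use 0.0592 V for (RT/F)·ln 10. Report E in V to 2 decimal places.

+0.21 V

Ce⁴⁺/Ce³⁺ is reduced (cathode, E° = +1.61 V) and Au³⁺/Au is oxidized (anode).
The standard potential is +1.61 − (+1.49) = +0.12 V and the balanced reaction transfers n = 3 electrons.
For the overall reaction 3 Ce^4+(aq) + Au(s) → 3 Ce^3+(aq) + Au^3+(aq), Q = ([Ce^3+(aq)]^3·[Au^3+(aq)]) / [Ce^4+(aq)]^3 = 3.69×10^−5, giving log Q = −4.433.
By the Nernst equation, E = +0.12 − (0.0592/3)·(−4.433) = +0.21 V.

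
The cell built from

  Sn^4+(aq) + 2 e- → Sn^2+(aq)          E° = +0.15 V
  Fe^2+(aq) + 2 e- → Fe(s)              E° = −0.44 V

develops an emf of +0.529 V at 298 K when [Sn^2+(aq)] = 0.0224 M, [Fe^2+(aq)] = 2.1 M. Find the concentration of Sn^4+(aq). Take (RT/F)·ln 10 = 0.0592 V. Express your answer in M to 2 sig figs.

The Sn⁴⁺/Sn²⁺ couple has the larger reduction potential, so it is the cathode: E°cell = +0.15 − (−0.44) = +0.59 V and n = 2.
From the Nernst equation, log Q = n(E° − E)/0.0592 = 2·(+0.59 − (+0.529))/0.0592 = 2.061.
Balancing electrons gives Sn^4+(aq) + Fe(s) → Sn^2+(aq) + Fe^2+(aq); thus Q = ([Sn^2+(aq)]·[Fe^2+(aq)]) / [Sn^4+(aq)].
Substituting the known concentrations and solving, log [Sn^4+(aq)] = −3.389 and [Sn^4+(aq)] = 0.00041 M.

0.00041 M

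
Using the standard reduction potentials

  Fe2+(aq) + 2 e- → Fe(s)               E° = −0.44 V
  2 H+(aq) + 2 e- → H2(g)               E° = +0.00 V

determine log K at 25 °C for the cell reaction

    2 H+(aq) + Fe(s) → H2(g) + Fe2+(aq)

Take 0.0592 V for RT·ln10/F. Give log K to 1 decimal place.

The 2H⁺/H₂ couple is reduced (cathode); E°cell = +0.00 − (−0.44) = +0.44 V with n = 2.
At equilibrium E = 0, so log K = nE°cell / 0.0592 = (2)(+0.44) / 0.0592 = 14.9.

log K = 14.9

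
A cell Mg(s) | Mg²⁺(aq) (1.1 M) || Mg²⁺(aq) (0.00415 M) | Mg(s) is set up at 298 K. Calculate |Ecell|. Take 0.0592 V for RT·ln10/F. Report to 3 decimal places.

For a concentration cell E°cell = 0, since both electrodes use the same couple.
The compartment with the higher Mg²⁺(aq) concentration (1.1 M) acts as the cathode; ions are reduced there and produced at the dilute (0.00415 M) anode.
With n = 2, Ecell = −(0.0592/2)·log([dilute]/[conc]) = −(0.0592/2)·log(0.00415/1.1) = +0.072 V.

0.072 V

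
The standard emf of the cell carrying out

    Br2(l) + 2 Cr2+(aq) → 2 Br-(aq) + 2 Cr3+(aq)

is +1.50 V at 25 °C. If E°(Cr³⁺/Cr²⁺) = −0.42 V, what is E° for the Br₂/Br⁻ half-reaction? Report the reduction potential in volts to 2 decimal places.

In the reaction as written the Br₂/Br⁻ couple is reduced (cathode) and Cr³⁺/Cr²⁺ is oxidized (anode), so E°cell = E°(Br₂/Br⁻) − E°(Cr³⁺/Cr²⁺).
E°(Br₂/Br⁻) = E°cell + E°(anode) = +1.50 + (−0.42) = +1.08 V.

+1.08 V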